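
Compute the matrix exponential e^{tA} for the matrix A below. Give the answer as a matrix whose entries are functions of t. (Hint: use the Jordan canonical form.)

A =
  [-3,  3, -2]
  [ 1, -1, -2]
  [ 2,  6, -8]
e^{tA} =
  [t*exp(-4*t) + exp(-4*t), 3*t*exp(-4*t), -2*t*exp(-4*t)]
  [t*exp(-4*t), 3*t*exp(-4*t) + exp(-4*t), -2*t*exp(-4*t)]
  [2*t*exp(-4*t), 6*t*exp(-4*t), -4*t*exp(-4*t) + exp(-4*t)]

Strategy: write A = P · J · P⁻¹ where J is a Jordan canonical form, so e^{tA} = P · e^{tJ} · P⁻¹, and e^{tJ} can be computed block-by-block.

A has Jordan form
J =
  [-4,  1,  0]
  [ 0, -4,  0]
  [ 0,  0, -4]
(up to reordering of blocks).

Per-block formulas:
  For a 2×2 Jordan block J_2(-4): exp(t · J_2(-4)) = e^(-4t)·(I + t·N), where N is the 2×2 nilpotent shift.
  For a 1×1 block at λ = -4: exp(t · [-4]) = [e^(-4t)].

After assembling e^{tJ} and conjugating by P, we get:

e^{tA} =
  [t*exp(-4*t) + exp(-4*t), 3*t*exp(-4*t), -2*t*exp(-4*t)]
  [t*exp(-4*t), 3*t*exp(-4*t) + exp(-4*t), -2*t*exp(-4*t)]
  [2*t*exp(-4*t), 6*t*exp(-4*t), -4*t*exp(-4*t) + exp(-4*t)]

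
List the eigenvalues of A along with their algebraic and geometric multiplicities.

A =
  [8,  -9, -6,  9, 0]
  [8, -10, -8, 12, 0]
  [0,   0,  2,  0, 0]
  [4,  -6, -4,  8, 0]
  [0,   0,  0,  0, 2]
λ = 2: alg = 5, geom = 4

Step 1 — factor the characteristic polynomial to read off the algebraic multiplicities:
  χ_A(x) = (x - 2)^5

Step 2 — compute geometric multiplicities via the rank-nullity identity g(λ) = n − rank(A − λI):
  rank(A − (2)·I) = 1, so dim ker(A − (2)·I) = n − 1 = 4

Summary:
  λ = 2: algebraic multiplicity = 5, geometric multiplicity = 4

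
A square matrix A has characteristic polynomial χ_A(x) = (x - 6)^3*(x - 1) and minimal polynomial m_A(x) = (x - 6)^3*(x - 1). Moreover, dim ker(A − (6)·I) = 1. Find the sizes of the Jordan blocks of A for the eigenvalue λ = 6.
Block sizes for λ = 6: [3]

Step 1 — from the characteristic polynomial, algebraic multiplicity of λ = 6 is 3. From dim ker(A − (6)·I) = 1, there are exactly 1 Jordan blocks for λ = 6.
Step 2 — from the minimal polynomial, the factor (x − 6)^3 tells us the largest block for λ = 6 has size 3.
Step 3 — with total size 3, 1 blocks, and largest block 3, the block sizes (in nonincreasing order) are [3].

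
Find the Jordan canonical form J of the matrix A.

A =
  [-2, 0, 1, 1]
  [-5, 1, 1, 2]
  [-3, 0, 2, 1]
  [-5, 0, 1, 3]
J_3(1) ⊕ J_1(1)

The characteristic polynomial is
  det(x·I − A) = x^4 - 4*x^3 + 6*x^2 - 4*x + 1 = (x - 1)^4

Eigenvalues and multiplicities (the geometric multiplicity of λ is n − rank(A − λI), which equals the number of Jordan blocks for λ):
  λ = 1: algebraic multiplicity = 4, geometric multiplicity = 2

Determining the block sizes for each eigenvalue:
  λ = 1: with am = 4 and gm = 2, the partition is not yet determined (e.g. several partitions of 4 into 2 parts exist). Let N = A − (1)·I. Computing rank(N^1) = 2, rank(N^2) = 1, rank(N^3) = 0; the number of blocks of size ≥ j is rank(N^{j−1}) − rank(N^j), giving [2, 1, 1]. So we have 1 block(s) of size 3, 1 block(s) of size 1 → block sizes [3, 1]

Assembling the blocks gives a Jordan form
J =
  [1, 1, 0, 0]
  [0, 1, 1, 0]
  [0, 0, 1, 0]
  [0, 0, 0, 1]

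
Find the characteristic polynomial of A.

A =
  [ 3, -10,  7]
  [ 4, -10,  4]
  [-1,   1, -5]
x^3 + 12*x^2 + 48*x + 64

Expanding det(x·I − A) (e.g. by cofactor expansion or by noting that A is similar to its Jordan form J, which has the same characteristic polynomial as A) gives
  χ_A(x) = x^3 + 12*x^2 + 48*x + 64
which factors as (x + 4)^3. The eigenvalues (with algebraic multiplicities) are λ = -4 with multiplicity 3.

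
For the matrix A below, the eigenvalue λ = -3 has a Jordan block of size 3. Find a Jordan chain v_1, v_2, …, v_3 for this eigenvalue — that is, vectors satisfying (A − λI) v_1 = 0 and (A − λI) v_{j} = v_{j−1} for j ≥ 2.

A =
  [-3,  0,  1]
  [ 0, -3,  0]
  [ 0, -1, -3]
A Jordan chain for λ = -3 of length 3:
v_1 = (-1, 0, 0)ᵀ
v_2 = (0, 0, -1)ᵀ
v_3 = (0, 1, 0)ᵀ

Let N = A − (-3)·I. We want v_3 with N^3 v_3 = 0 but N^2 v_3 ≠ 0; then v_{j-1} := N · v_j for j = 3, …, 2.

Pick v_3 = (0, 1, 0)ᵀ.
Then v_2 = N · v_3 = (0, 0, -1)ᵀ.
Then v_1 = N · v_2 = (-1, 0, 0)ᵀ.

Sanity check: (A − (-3)·I) v_1 = (0, 0, 0)ᵀ = 0. ✓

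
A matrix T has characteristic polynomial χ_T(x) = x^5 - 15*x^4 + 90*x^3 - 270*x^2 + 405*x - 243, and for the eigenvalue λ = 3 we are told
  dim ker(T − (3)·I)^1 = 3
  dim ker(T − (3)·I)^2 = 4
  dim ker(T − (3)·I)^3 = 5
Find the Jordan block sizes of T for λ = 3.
Block sizes for λ = 3: [3, 1, 1]

From the dimensions of kernels of powers, the number of Jordan blocks of size at least j is d_j − d_{j−1} where d_j = dim ker(N^j) (with d_0 = 0). Computing the differences gives [3, 1, 1].
The number of blocks of size exactly k is (#blocks of size ≥ k) − (#blocks of size ≥ k + 1), so the partition is: 2 block(s) of size 1, 1 block(s) of size 3.
In nonincreasing order the block sizes are [3, 1, 1].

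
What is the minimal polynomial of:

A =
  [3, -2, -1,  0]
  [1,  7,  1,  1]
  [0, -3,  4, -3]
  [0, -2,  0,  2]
x^3 - 12*x^2 + 48*x - 64

The characteristic polynomial is χ_A(x) = (x - 4)^4, so the eigenvalues are known. The minimal polynomial is
  m_A(x) = Π_λ (x − λ)^{k_λ}
where k_λ is the size of the *largest* Jordan block for λ (equivalently, the smallest k with (A − λI)^k v = 0 for every generalised eigenvector v of λ).

  λ = 4: largest Jordan block has size 3, contributing (x − 4)^3

So m_A(x) = (x - 4)^3 = x^3 - 12*x^2 + 48*x - 64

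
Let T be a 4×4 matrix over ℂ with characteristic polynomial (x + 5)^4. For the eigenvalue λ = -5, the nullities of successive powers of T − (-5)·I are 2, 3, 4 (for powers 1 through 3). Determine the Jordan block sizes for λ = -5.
Block sizes for λ = -5: [3, 1]

From the dimensions of kernels of powers, the number of Jordan blocks of size at least j is d_j − d_{j−1} where d_j = dim ker(N^j) (with d_0 = 0). Computing the differences gives [2, 1, 1].
The number of blocks of size exactly k is (#blocks of size ≥ k) − (#blocks of size ≥ k + 1), so the partition is: 1 block(s) of size 1, 1 block(s) of size 3.
In nonincreasing order the block sizes are [3, 1].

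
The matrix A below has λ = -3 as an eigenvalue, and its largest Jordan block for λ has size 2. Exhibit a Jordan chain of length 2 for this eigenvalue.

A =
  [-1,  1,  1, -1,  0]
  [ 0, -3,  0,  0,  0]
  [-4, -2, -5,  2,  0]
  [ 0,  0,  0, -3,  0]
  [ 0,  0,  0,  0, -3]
A Jordan chain for λ = -3 of length 2:
v_1 = (2, 0, -4, 0, 0)ᵀ
v_2 = (1, 0, 0, 0, 0)ᵀ

Let N = A − (-3)·I. We want v_2 with N^2 v_2 = 0 but N^1 v_2 ≠ 0; then v_{j-1} := N · v_j for j = 2, …, 2.

Pick v_2 = (1, 0, 0, 0, 0)ᵀ.
Then v_1 = N · v_2 = (2, 0, -4, 0, 0)ᵀ.

Sanity check: (A − (-3)·I) v_1 = (0, 0, 0, 0, 0)ᵀ = 0. ✓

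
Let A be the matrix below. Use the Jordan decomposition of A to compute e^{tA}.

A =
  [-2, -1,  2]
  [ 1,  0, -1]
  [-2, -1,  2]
e^{tA} =
  [-t^2/2 - 2*t + 1, -t, t^2/2 + 2*t]
  [t, 1, -t]
  [-t^2/2 - 2*t, -t, t^2/2 + 2*t + 1]

Strategy: write A = P · J · P⁻¹ where J is a Jordan canonical form, so e^{tA} = P · e^{tJ} · P⁻¹, and e^{tJ} can be computed block-by-block.

A has Jordan form
J =
  [0, 1, 0]
  [0, 0, 1]
  [0, 0, 0]
(up to reordering of blocks).

Per-block formulas:
  For a 3×3 Jordan block J_3(0): exp(t · J_3(0)) = e^(0t)·(I + t·N + (t^2/2)·N^2), where N is the 3×3 nilpotent shift.

After assembling e^{tJ} and conjugating by P, we get:

e^{tA} =
  [-t^2/2 - 2*t + 1, -t, t^2/2 + 2*t]
  [t, 1, -t]
  [-t^2/2 - 2*t, -t, t^2/2 + 2*t + 1]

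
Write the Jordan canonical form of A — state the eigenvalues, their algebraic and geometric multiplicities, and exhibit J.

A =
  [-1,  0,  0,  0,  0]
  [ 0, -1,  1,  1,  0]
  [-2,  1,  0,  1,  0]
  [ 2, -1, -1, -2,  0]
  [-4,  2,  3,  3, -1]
J_3(-1) ⊕ J_1(-1) ⊕ J_1(-1)

The characteristic polynomial is
  det(x·I − A) = x^5 + 5*x^4 + 10*x^3 + 10*x^2 + 5*x + 1 = (x + 1)^5

Eigenvalues and multiplicities (the geometric multiplicity of λ is n − rank(A − λI), which equals the number of Jordan blocks for λ):
  λ = -1: algebraic multiplicity = 5, geometric multiplicity = 3

Determining the block sizes for each eigenvalue:
  λ = -1: with am = 5 and gm = 3, the partition is not yet determined (e.g. several partitions of 5 into 3 parts exist). Let N = A − (-1)·I. Computing rank(N^1) = 2, rank(N^2) = 1, rank(N^3) = 0; the number of blocks of size ≥ j is rank(N^{j−1}) − rank(N^j), giving [3, 1, 1]. So we have 1 block(s) of size 3, 2 block(s) of size 1 → block sizes [3, 1, 1]

Assembling the blocks gives a Jordan form
J =
  [-1,  1,  0,  0,  0]
  [ 0, -1,  1,  0,  0]
  [ 0,  0, -1,  0,  0]
  [ 0,  0,  0, -1,  0]
  [ 0,  0,  0,  0, -1]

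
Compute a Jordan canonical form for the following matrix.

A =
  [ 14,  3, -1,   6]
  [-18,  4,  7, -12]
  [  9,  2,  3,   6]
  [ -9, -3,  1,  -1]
J_3(5) ⊕ J_1(5)

The characteristic polynomial is
  det(x·I − A) = x^4 - 20*x^3 + 150*x^2 - 500*x + 625 = (x - 5)^4

Eigenvalues and multiplicities (the geometric multiplicity of λ is n − rank(A − λI), which equals the number of Jordan blocks for λ):
  λ = 5: algebraic multiplicity = 4, geometric multiplicity = 2

Determining the block sizes for each eigenvalue:
  λ = 5: with am = 4 and gm = 2, the partition is not yet determined (e.g. several partitions of 4 into 2 parts exist). Let N = A − (5)·I. Computing rank(N^1) = 2, rank(N^2) = 1, rank(N^3) = 0; the number of blocks of size ≥ j is rank(N^{j−1}) − rank(N^j), giving [2, 1, 1]. So we have 1 block(s) of size 3, 1 block(s) of size 1 → block sizes [3, 1]

Assembling the blocks gives a Jordan form
J =
  [5, 1, 0, 0]
  [0, 5, 1, 0]
  [0, 0, 5, 0]
  [0, 0, 0, 5]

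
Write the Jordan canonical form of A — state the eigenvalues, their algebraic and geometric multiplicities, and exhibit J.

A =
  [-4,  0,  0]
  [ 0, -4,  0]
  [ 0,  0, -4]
J_1(-4) ⊕ J_1(-4) ⊕ J_1(-4)

The characteristic polynomial is
  det(x·I − A) = x^3 + 12*x^2 + 48*x + 64 = (x + 4)^3

Eigenvalues and multiplicities (the geometric multiplicity of λ is n − rank(A − λI), which equals the number of Jordan blocks for λ):
  λ = -4: algebraic multiplicity = 3, geometric multiplicity = 3

Determining the block sizes for each eigenvalue:
  λ = -4: gm = am = 3, so every block has size 1 → block sizes [1, 1, 1]

Assembling the blocks gives a Jordan form
J =
  [-4,  0,  0]
  [ 0, -4,  0]
  [ 0,  0, -4]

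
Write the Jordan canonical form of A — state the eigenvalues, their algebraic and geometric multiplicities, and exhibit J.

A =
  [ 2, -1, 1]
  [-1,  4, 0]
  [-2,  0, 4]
J_2(3) ⊕ J_1(4)

The characteristic polynomial is
  det(x·I − A) = x^3 - 10*x^2 + 33*x - 36 = (x - 4)*(x - 3)^2

Eigenvalues and multiplicities (the geometric multiplicity of λ is n − rank(A − λI), which equals the number of Jordan blocks for λ):
  λ = 3: algebraic multiplicity = 2, geometric multiplicity = 1
  λ = 4: algebraic multiplicity = 1, geometric multiplicity = 1

Determining the block sizes for each eigenvalue:
  λ = 3: one block (gm = 1), so the single block has size am = 2 → block sizes [2]
  λ = 4: one block (gm = 1), so the single block has size am = 1 → block sizes [1]

Assembling the blocks gives a Jordan form
J =
  [3, 1, 0]
  [0, 3, 0]
  [0, 0, 4]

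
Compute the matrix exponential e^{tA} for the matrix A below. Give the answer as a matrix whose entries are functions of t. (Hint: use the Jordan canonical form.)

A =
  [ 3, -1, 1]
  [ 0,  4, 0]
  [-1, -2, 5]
e^{tA} =
  [-t*exp(4*t) + exp(4*t), -t^2*exp(4*t)/2 - t*exp(4*t), t*exp(4*t)]
  [0, exp(4*t), 0]
  [-t*exp(4*t), -t^2*exp(4*t)/2 - 2*t*exp(4*t), t*exp(4*t) + exp(4*t)]

Strategy: write A = P · J · P⁻¹ where J is a Jordan canonical form, so e^{tA} = P · e^{tJ} · P⁻¹, and e^{tJ} can be computed block-by-block.

A has Jordan form
J =
  [4, 1, 0]
  [0, 4, 1]
  [0, 0, 4]
(up to reordering of blocks).

Per-block formulas:
  For a 3×3 Jordan block J_3(4): exp(t · J_3(4)) = e^(4t)·(I + t·N + (t^2/2)·N^2), where N is the 3×3 nilpotent shift.

After assembling e^{tJ} and conjugating by P, we get:

e^{tA} =
  [-t*exp(4*t) + exp(4*t), -t^2*exp(4*t)/2 - t*exp(4*t), t*exp(4*t)]
  [0, exp(4*t), 0]
  [-t*exp(4*t), -t^2*exp(4*t)/2 - 2*t*exp(4*t), t*exp(4*t) + exp(4*t)]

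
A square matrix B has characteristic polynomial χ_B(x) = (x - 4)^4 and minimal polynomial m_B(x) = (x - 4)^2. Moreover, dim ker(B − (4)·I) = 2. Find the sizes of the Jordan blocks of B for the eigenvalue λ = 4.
Block sizes for λ = 4: [2, 2]

Step 1 — from the characteristic polynomial, algebraic multiplicity of λ = 4 is 4. From dim ker(B − (4)·I) = 2, there are exactly 2 Jordan blocks for λ = 4.
Step 2 — from the minimal polynomial, the factor (x − 4)^2 tells us the largest block for λ = 4 has size 2.
Step 3 — with total size 4, 2 blocks, and largest block 2, the block sizes (in nonincreasing order) are [2, 2].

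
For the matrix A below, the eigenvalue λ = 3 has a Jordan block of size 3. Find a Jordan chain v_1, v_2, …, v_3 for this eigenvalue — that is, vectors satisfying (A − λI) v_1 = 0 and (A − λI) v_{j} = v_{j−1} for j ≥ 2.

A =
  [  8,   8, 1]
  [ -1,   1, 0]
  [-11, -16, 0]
A Jordan chain for λ = 3 of length 3:
v_1 = (6, -3, -6)ᵀ
v_2 = (5, -1, -11)ᵀ
v_3 = (1, 0, 0)ᵀ

Let N = A − (3)·I. We want v_3 with N^3 v_3 = 0 but N^2 v_3 ≠ 0; then v_{j-1} := N · v_j for j = 3, …, 2.

Pick v_3 = (1, 0, 0)ᵀ.
Then v_2 = N · v_3 = (5, -1, -11)ᵀ.
Then v_1 = N · v_2 = (6, -3, -6)ᵀ.

Sanity check: (A − (3)·I) v_1 = (0, 0, 0)ᵀ = 0. ✓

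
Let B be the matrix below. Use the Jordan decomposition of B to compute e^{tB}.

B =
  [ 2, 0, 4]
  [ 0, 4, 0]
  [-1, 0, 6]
e^{tB} =
  [-2*t*exp(4*t) + exp(4*t), 0, 4*t*exp(4*t)]
  [0, exp(4*t), 0]
  [-t*exp(4*t), 0, 2*t*exp(4*t) + exp(4*t)]

Strategy: write B = P · J · P⁻¹ where J is a Jordan canonical form, so e^{tB} = P · e^{tJ} · P⁻¹, and e^{tJ} can be computed block-by-block.

B has Jordan form
J =
  [4, 1, 0]
  [0, 4, 0]
  [0, 0, 4]
(up to reordering of blocks).

Per-block formulas:
  For a 2×2 Jordan block J_2(4): exp(t · J_2(4)) = e^(4t)·(I + t·N), where N is the 2×2 nilpotent shift.
  For a 1×1 block at λ = 4: exp(t · [4]) = [e^(4t)].

After assembling e^{tJ} and conjugating by P, we get:

e^{tB} =
  [-2*t*exp(4*t) + exp(4*t), 0, 4*t*exp(4*t)]
  [0, exp(4*t), 0]
  [-t*exp(4*t), 0, 2*t*exp(4*t) + exp(4*t)]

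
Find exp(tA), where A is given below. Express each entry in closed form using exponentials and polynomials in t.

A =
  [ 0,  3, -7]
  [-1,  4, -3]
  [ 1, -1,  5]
e^{tA} =
  [-t^2*exp(3*t)/2 - 3*t*exp(3*t) + exp(3*t), t^2*exp(3*t)/2 + 3*t*exp(3*t), -t^2*exp(3*t) - 7*t*exp(3*t)]
  [-t^2*exp(3*t)/2 - t*exp(3*t), t^2*exp(3*t)/2 + t*exp(3*t) + exp(3*t), -t^2*exp(3*t) - 3*t*exp(3*t)]
  [t*exp(3*t), -t*exp(3*t), 2*t*exp(3*t) + exp(3*t)]

Strategy: write A = P · J · P⁻¹ where J is a Jordan canonical form, so e^{tA} = P · e^{tJ} · P⁻¹, and e^{tJ} can be computed block-by-block.

A has Jordan form
J =
  [3, 1, 0]
  [0, 3, 1]
  [0, 0, 3]
(up to reordering of blocks).

Per-block formulas:
  For a 3×3 Jordan block J_3(3): exp(t · J_3(3)) = e^(3t)·(I + t·N + (t^2/2)·N^2), where N is the 3×3 nilpotent shift.

After assembling e^{tJ} and conjugating by P, we get:

e^{tA} =
  [-t^2*exp(3*t)/2 - 3*t*exp(3*t) + exp(3*t), t^2*exp(3*t)/2 + 3*t*exp(3*t), -t^2*exp(3*t) - 7*t*exp(3*t)]
  [-t^2*exp(3*t)/2 - t*exp(3*t), t^2*exp(3*t)/2 + t*exp(3*t) + exp(3*t), -t^2*exp(3*t) - 3*t*exp(3*t)]
  [t*exp(3*t), -t*exp(3*t), 2*t*exp(3*t) + exp(3*t)]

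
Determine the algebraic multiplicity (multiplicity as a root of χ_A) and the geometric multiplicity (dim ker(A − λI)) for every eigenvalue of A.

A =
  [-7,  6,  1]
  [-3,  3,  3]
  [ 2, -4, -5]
λ = -3: alg = 3, geom = 1

Step 1 — factor the characteristic polynomial to read off the algebraic multiplicities:
  χ_A(x) = (x + 3)^3

Step 2 — compute geometric multiplicities via the rank-nullity identity g(λ) = n − rank(A − λI):
  rank(A − (-3)·I) = 2, so dim ker(A − (-3)·I) = n − 2 = 1

Summary:
  λ = -3: algebraic multiplicity = 3, geometric multiplicity = 1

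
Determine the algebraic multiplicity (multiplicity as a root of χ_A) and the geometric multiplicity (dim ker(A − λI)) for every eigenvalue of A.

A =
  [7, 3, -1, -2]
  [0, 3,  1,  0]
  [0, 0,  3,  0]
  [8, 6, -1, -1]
λ = 3: alg = 4, geom = 2

Step 1 — factor the characteristic polynomial to read off the algebraic multiplicities:
  χ_A(x) = (x - 3)^4

Step 2 — compute geometric multiplicities via the rank-nullity identity g(λ) = n − rank(A − λI):
  rank(A − (3)·I) = 2, so dim ker(A − (3)·I) = n − 2 = 2

Summary:
  λ = 3: algebraic multiplicity = 4, geometric multiplicity = 2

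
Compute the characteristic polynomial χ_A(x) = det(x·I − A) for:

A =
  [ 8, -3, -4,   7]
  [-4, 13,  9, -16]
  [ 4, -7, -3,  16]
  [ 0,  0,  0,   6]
x^4 - 24*x^3 + 216*x^2 - 864*x + 1296

Expanding det(x·I − A) (e.g. by cofactor expansion or by noting that A is similar to its Jordan form J, which has the same characteristic polynomial as A) gives
  χ_A(x) = x^4 - 24*x^3 + 216*x^2 - 864*x + 1296
which factors as (x - 6)^4. The eigenvalues (with algebraic multiplicities) are λ = 6 with multiplicity 4.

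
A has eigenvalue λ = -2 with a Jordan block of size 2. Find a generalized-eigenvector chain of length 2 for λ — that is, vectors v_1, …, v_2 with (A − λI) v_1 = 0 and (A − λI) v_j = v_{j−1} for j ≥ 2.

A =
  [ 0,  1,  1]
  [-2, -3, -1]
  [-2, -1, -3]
A Jordan chain for λ = -2 of length 2:
v_1 = (2, -2, -2)ᵀ
v_2 = (1, 0, 0)ᵀ

Let N = A − (-2)·I. We want v_2 with N^2 v_2 = 0 but N^1 v_2 ≠ 0; then v_{j-1} := N · v_j for j = 2, …, 2.

Pick v_2 = (1, 0, 0)ᵀ.
Then v_1 = N · v_2 = (2, -2, -2)ᵀ.

Sanity check: (A − (-2)·I) v_1 = (0, 0, 0)ᵀ = 0. ✓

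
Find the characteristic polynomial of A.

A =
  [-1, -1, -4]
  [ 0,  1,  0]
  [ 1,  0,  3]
x^3 - 3*x^2 + 3*x - 1

Expanding det(x·I − A) (e.g. by cofactor expansion or by noting that A is similar to its Jordan form J, which has the same characteristic polynomial as A) gives
  χ_A(x) = x^3 - 3*x^2 + 3*x - 1
which factors as (x - 1)^3. The eigenvalues (with algebraic multiplicities) are λ = 1 with multiplicity 3.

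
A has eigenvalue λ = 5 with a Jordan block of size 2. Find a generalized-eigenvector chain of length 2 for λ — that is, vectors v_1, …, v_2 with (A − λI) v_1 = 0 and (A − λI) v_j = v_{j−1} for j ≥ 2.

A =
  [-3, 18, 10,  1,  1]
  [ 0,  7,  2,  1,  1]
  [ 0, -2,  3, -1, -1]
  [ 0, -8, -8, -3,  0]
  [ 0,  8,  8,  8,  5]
A Jordan chain for λ = 5 of length 2:
v_1 = (1, 1, -1, 0, 0)ᵀ
v_2 = (2, 1, 0, -1, 0)ᵀ

Let N = A − (5)·I. We want v_2 with N^2 v_2 = 0 but N^1 v_2 ≠ 0; then v_{j-1} := N · v_j for j = 2, …, 2.

Pick v_2 = (2, 1, 0, -1, 0)ᵀ.
Then v_1 = N · v_2 = (1, 1, -1, 0, 0)ᵀ.

Sanity check: (A − (5)·I) v_1 = (0, 0, 0, 0, 0)ᵀ = 0. ✓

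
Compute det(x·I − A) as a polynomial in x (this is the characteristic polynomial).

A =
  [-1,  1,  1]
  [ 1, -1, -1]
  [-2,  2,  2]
x^3

Expanding det(x·I − A) (e.g. by cofactor expansion or by noting that A is similar to its Jordan form J, which has the same characteristic polynomial as A) gives
  χ_A(x) = x^3
which factors as x^3. The eigenvalues (with algebraic multiplicities) are λ = 0 with multiplicity 3.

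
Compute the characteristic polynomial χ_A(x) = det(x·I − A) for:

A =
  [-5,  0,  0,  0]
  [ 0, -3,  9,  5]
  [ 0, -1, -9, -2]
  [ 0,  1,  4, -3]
x^4 + 20*x^3 + 150*x^2 + 500*x + 625

Expanding det(x·I − A) (e.g. by cofactor expansion or by noting that A is similar to its Jordan form J, which has the same characteristic polynomial as A) gives
  χ_A(x) = x^4 + 20*x^3 + 150*x^2 + 500*x + 625
which factors as (x + 5)^4. The eigenvalues (with algebraic multiplicities) are λ = -5 with multiplicity 4.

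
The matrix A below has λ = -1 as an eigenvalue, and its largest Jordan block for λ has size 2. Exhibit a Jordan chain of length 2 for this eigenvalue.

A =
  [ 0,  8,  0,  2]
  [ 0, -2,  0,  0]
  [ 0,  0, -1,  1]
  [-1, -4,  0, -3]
A Jordan chain for λ = -1 of length 2:
v_1 = (0, 0, -1, 0)ᵀ
v_2 = (2, 0, 0, -1)ᵀ

Let N = A − (-1)·I. We want v_2 with N^2 v_2 = 0 but N^1 v_2 ≠ 0; then v_{j-1} := N · v_j for j = 2, …, 2.

Pick v_2 = (2, 0, 0, -1)ᵀ.
Then v_1 = N · v_2 = (0, 0, -1, 0)ᵀ.

Sanity check: (A − (-1)·I) v_1 = (0, 0, 0, 0)ᵀ = 0. ✓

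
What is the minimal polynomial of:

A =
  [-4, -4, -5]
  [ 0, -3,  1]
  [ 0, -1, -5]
x^3 + 12*x^2 + 48*x + 64

The characteristic polynomial is χ_A(x) = (x + 4)^3, so the eigenvalues are known. The minimal polynomial is
  m_A(x) = Π_λ (x − λ)^{k_λ}
where k_λ is the size of the *largest* Jordan block for λ (equivalently, the smallest k with (A − λI)^k v = 0 for every generalised eigenvector v of λ).

  λ = -4: largest Jordan block has size 3, contributing (x + 4)^3

So m_A(x) = (x + 4)^3 = x^3 + 12*x^2 + 48*x + 64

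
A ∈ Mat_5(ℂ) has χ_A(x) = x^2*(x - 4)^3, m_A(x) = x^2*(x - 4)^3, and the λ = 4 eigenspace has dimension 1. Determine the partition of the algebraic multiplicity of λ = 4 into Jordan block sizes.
Block sizes for λ = 4: [3]

Step 1 — from the characteristic polynomial, algebraic multiplicity of λ = 4 is 3. From dim ker(A − (4)·I) = 1, there are exactly 1 Jordan blocks for λ = 4.
Step 2 — from the minimal polynomial, the factor (x − 4)^3 tells us the largest block for λ = 4 has size 3.
Step 3 — with total size 3, 1 blocks, and largest block 3, the block sizes (in nonincreasing order) are [3].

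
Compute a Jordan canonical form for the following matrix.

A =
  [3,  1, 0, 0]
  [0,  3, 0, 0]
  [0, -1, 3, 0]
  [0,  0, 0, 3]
J_2(3) ⊕ J_1(3) ⊕ J_1(3)

The characteristic polynomial is
  det(x·I − A) = x^4 - 12*x^3 + 54*x^2 - 108*x + 81 = (x - 3)^4

Eigenvalues and multiplicities (the geometric multiplicity of λ is n − rank(A − λI), which equals the number of Jordan blocks for λ):
  λ = 3: algebraic multiplicity = 4, geometric multiplicity = 3

Determining the block sizes for each eigenvalue:
  λ = 3: 3 blocks summing to 4 forces exactly one block of size 2 and the rest size 1 → block sizes [2, 1, 1]

Assembling the blocks gives a Jordan form
J =
  [3, 1, 0, 0]
  [0, 3, 0, 0]
  [0, 0, 3, 0]
  [0, 0, 0, 3]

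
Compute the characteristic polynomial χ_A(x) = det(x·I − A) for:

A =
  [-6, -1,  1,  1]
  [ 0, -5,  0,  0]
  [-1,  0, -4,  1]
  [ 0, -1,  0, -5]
x^4 + 20*x^3 + 150*x^2 + 500*x + 625

Expanding det(x·I − A) (e.g. by cofactor expansion or by noting that A is similar to its Jordan form J, which has the same characteristic polynomial as A) gives
  χ_A(x) = x^4 + 20*x^3 + 150*x^2 + 500*x + 625
which factors as (x + 5)^4. The eigenvalues (with algebraic multiplicities) are λ = -5 with multiplicity 4.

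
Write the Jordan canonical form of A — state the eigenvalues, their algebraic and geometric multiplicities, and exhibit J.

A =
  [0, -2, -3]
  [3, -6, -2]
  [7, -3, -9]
J_3(-5)

The characteristic polynomial is
  det(x·I − A) = x^3 + 15*x^2 + 75*x + 125 = (x + 5)^3

Eigenvalues and multiplicities (the geometric multiplicity of λ is n − rank(A − λI), which equals the number of Jordan blocks for λ):
  λ = -5: algebraic multiplicity = 3, geometric multiplicity = 1

Determining the block sizes for each eigenvalue:
  λ = -5: one block (gm = 1), so the single block has size am = 3 → block sizes [3]

Assembling the blocks gives a Jordan form
J =
  [-5,  1,  0]
  [ 0, -5,  1]
  [ 0,  0, -5]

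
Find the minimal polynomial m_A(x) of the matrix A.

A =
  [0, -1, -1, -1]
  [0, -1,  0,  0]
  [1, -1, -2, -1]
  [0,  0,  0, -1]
x^2 + 2*x + 1

The characteristic polynomial is χ_A(x) = (x + 1)^4, so the eigenvalues are known. The minimal polynomial is
  m_A(x) = Π_λ (x − λ)^{k_λ}
where k_λ is the size of the *largest* Jordan block for λ (equivalently, the smallest k with (A − λI)^k v = 0 for every generalised eigenvector v of λ).

  λ = -1: largest Jordan block has size 2, contributing (x + 1)^2

So m_A(x) = (x + 1)^2 = x^2 + 2*x + 1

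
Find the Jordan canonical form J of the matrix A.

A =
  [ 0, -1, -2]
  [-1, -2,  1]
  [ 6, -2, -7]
J_3(-3)

The characteristic polynomial is
  det(x·I − A) = x^3 + 9*x^2 + 27*x + 27 = (x + 3)^3

Eigenvalues and multiplicities (the geometric multiplicity of λ is n − rank(A − λI), which equals the number of Jordan blocks for λ):
  λ = -3: algebraic multiplicity = 3, geometric multiplicity = 1

Determining the block sizes for each eigenvalue:
  λ = -3: one block (gm = 1), so the single block has size am = 3 → block sizes [3]

Assembling the blocks gives a Jordan form
J =
  [-3,  1,  0]
  [ 0, -3,  1]
  [ 0,  0, -3]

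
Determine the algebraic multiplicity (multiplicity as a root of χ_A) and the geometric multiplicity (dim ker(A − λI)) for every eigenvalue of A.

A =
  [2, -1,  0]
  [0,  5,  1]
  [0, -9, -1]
λ = 2: alg = 3, geom = 1

Step 1 — factor the characteristic polynomial to read off the algebraic multiplicities:
  χ_A(x) = (x - 2)^3

Step 2 — compute geometric multiplicities via the rank-nullity identity g(λ) = n − rank(A − λI):
  rank(A − (2)·I) = 2, so dim ker(A − (2)·I) = n − 2 = 1

Summary:
  λ = 2: algebraic multiplicity = 3, geometric multiplicity = 1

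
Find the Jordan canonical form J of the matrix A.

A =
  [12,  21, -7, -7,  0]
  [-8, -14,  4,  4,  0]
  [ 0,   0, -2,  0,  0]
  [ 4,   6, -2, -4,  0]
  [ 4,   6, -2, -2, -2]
J_2(-2) ⊕ J_1(-2) ⊕ J_1(-2) ⊕ J_1(-2)

The characteristic polynomial is
  det(x·I − A) = x^5 + 10*x^4 + 40*x^3 + 80*x^2 + 80*x + 32 = (x + 2)^5

Eigenvalues and multiplicities (the geometric multiplicity of λ is n − rank(A − λI), which equals the number of Jordan blocks for λ):
  λ = -2: algebraic multiplicity = 5, geometric multiplicity = 4

Determining the block sizes for each eigenvalue:
  λ = -2: 4 blocks summing to 5 forces exactly one block of size 2 and the rest size 1 → block sizes [2, 1, 1, 1]

Assembling the blocks gives a Jordan form
J =
  [-2,  1,  0,  0,  0]
  [ 0, -2,  0,  0,  0]
  [ 0,  0, -2,  0,  0]
  [ 0,  0,  0, -2,  0]
  [ 0,  0,  0,  0, -2]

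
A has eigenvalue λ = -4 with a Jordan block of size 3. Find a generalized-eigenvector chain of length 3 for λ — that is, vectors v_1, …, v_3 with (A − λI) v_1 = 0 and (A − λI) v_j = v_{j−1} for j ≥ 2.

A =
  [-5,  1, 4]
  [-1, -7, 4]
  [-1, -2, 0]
A Jordan chain for λ = -4 of length 3:
v_1 = (-4, 0, -1)ᵀ
v_2 = (-1, -1, -1)ᵀ
v_3 = (1, 0, 0)ᵀ

Let N = A − (-4)·I. We want v_3 with N^3 v_3 = 0 but N^2 v_3 ≠ 0; then v_{j-1} := N · v_j for j = 3, …, 2.

Pick v_3 = (1, 0, 0)ᵀ.
Then v_2 = N · v_3 = (-1, -1, -1)ᵀ.
Then v_1 = N · v_2 = (-4, 0, -1)ᵀ.

Sanity check: (A − (-4)·I) v_1 = (0, 0, 0)ᵀ = 0. ✓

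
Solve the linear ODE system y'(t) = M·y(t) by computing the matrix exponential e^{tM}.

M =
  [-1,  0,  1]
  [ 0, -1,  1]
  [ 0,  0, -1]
e^{tM} =
  [exp(-t), 0, t*exp(-t)]
  [0, exp(-t), t*exp(-t)]
  [0, 0, exp(-t)]

Strategy: write M = P · J · P⁻¹ where J is a Jordan canonical form, so e^{tM} = P · e^{tJ} · P⁻¹, and e^{tJ} can be computed block-by-block.

M has Jordan form
J =
  [-1,  1,  0]
  [ 0, -1,  0]
  [ 0,  0, -1]
(up to reordering of blocks).

Per-block formulas:
  For a 2×2 Jordan block J_2(-1): exp(t · J_2(-1)) = e^(-1t)·(I + t·N), where N is the 2×2 nilpotent shift.
  For a 1×1 block at λ = -1: exp(t · [-1]) = [e^(-1t)].

After assembling e^{tJ} and conjugating by P, we get:

e^{tM} =
  [exp(-t), 0, t*exp(-t)]
  [0, exp(-t), t*exp(-t)]
  [0, 0, exp(-t)]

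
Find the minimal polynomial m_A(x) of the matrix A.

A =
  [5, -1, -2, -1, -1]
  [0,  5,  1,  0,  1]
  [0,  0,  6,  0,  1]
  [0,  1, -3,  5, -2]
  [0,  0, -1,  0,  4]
x^3 - 15*x^2 + 75*x - 125

The characteristic polynomial is χ_A(x) = (x - 5)^5, so the eigenvalues are known. The minimal polynomial is
  m_A(x) = Π_λ (x − λ)^{k_λ}
where k_λ is the size of the *largest* Jordan block for λ (equivalently, the smallest k with (A − λI)^k v = 0 for every generalised eigenvector v of λ).

  λ = 5: largest Jordan block has size 3, contributing (x − 5)^3

So m_A(x) = (x - 5)^3 = x^3 - 15*x^2 + 75*x - 125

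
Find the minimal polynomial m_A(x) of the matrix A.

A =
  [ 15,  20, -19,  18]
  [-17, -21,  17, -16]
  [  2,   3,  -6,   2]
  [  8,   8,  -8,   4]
x^4 + 8*x^3 - 128*x - 256

The characteristic polynomial is χ_A(x) = (x - 4)*(x + 4)^3, so the eigenvalues are known. The minimal polynomial is
  m_A(x) = Π_λ (x − λ)^{k_λ}
where k_λ is the size of the *largest* Jordan block for λ (equivalently, the smallest k with (A − λI)^k v = 0 for every generalised eigenvector v of λ).

  λ = -4: largest Jordan block has size 3, contributing (x + 4)^3
  λ = 4: largest Jordan block has size 1, contributing (x − 4)

So m_A(x) = (x - 4)*(x + 4)^3 = x^4 + 8*x^3 - 128*x - 256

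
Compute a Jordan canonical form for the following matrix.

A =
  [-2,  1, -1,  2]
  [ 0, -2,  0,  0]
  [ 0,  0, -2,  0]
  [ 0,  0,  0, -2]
J_2(-2) ⊕ J_1(-2) ⊕ J_1(-2)

The characteristic polynomial is
  det(x·I − A) = x^4 + 8*x^3 + 24*x^2 + 32*x + 16 = (x + 2)^4

Eigenvalues and multiplicities (the geometric multiplicity of λ is n − rank(A − λI), which equals the number of Jordan blocks for λ):
  λ = -2: algebraic multiplicity = 4, geometric multiplicity = 3

Determining the block sizes for each eigenvalue:
  λ = -2: 3 blocks summing to 4 forces exactly one block of size 2 and the rest size 1 → block sizes [2, 1, 1]

Assembling the blocks gives a Jordan form
J =
  [-2,  1,  0,  0]
  [ 0, -2,  0,  0]
  [ 0,  0, -2,  0]
  [ 0,  0,  0, -2]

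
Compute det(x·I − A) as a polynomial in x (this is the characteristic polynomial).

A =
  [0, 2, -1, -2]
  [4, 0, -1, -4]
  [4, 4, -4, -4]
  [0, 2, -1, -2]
x^4 + 6*x^3 + 12*x^2 + 8*x

Expanding det(x·I − A) (e.g. by cofactor expansion or by noting that A is similar to its Jordan form J, which has the same characteristic polynomial as A) gives
  χ_A(x) = x^4 + 6*x^3 + 12*x^2 + 8*x
which factors as x*(x + 2)^3. The eigenvalues (with algebraic multiplicities) are λ = -2 with multiplicity 3, λ = 0 with multiplicity 1.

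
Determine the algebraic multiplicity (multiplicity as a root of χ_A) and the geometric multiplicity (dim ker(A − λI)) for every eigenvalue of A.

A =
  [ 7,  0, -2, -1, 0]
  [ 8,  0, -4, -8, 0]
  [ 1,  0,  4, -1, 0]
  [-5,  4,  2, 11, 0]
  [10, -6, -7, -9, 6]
λ = 4: alg = 1, geom = 1; λ = 6: alg = 4, geom = 2

Step 1 — factor the characteristic polynomial to read off the algebraic multiplicities:
  χ_A(x) = (x - 6)^4*(x - 4)

Step 2 — compute geometric multiplicities via the rank-nullity identity g(λ) = n − rank(A − λI):
  rank(A − (4)·I) = 4, so dim ker(A − (4)·I) = n − 4 = 1
  rank(A − (6)·I) = 3, so dim ker(A − (6)·I) = n − 3 = 2

Summary:
  λ = 4: algebraic multiplicity = 1, geometric multiplicity = 1
  λ = 6: algebraic multiplicity = 4, geometric multiplicity = 2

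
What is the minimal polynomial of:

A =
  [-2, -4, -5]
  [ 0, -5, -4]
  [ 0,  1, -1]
x^3 + 8*x^2 + 21*x + 18

The characteristic polynomial is χ_A(x) = (x + 2)*(x + 3)^2, so the eigenvalues are known. The minimal polynomial is
  m_A(x) = Π_λ (x − λ)^{k_λ}
where k_λ is the size of the *largest* Jordan block for λ (equivalently, the smallest k with (A − λI)^k v = 0 for every generalised eigenvector v of λ).

  λ = -3: largest Jordan block has size 2, contributing (x + 3)^2
  λ = -2: largest Jordan block has size 1, contributing (x + 2)

So m_A(x) = (x + 2)*(x + 3)^2 = x^3 + 8*x^2 + 21*x + 18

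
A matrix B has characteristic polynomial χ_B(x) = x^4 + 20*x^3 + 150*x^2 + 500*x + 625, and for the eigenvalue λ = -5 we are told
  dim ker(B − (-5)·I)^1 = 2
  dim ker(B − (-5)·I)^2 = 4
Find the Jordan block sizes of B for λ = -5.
Block sizes for λ = -5: [2, 2]

From the dimensions of kernels of powers, the number of Jordan blocks of size at least j is d_j − d_{j−1} where d_j = dim ker(N^j) (with d_0 = 0). Computing the differences gives [2, 2].
The number of blocks of size exactly k is (#blocks of size ≥ k) − (#blocks of size ≥ k + 1), so the partition is: 2 block(s) of size 2.
In nonincreasing order the block sizes are [2, 2].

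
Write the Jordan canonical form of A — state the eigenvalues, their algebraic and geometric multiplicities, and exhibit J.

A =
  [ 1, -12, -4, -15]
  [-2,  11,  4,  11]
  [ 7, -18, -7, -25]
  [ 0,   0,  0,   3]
J_1(-1) ⊕ J_3(3)

The characteristic polynomial is
  det(x·I − A) = x^4 - 8*x^3 + 18*x^2 - 27 = (x - 3)^3*(x + 1)

Eigenvalues and multiplicities (the geometric multiplicity of λ is n − rank(A − λI), which equals the number of Jordan blocks for λ):
  λ = -1: algebraic multiplicity = 1, geometric multiplicity = 1
  λ = 3: algebraic multiplicity = 3, geometric multiplicity = 1

Determining the block sizes for each eigenvalue:
  λ = -1: one block (gm = 1), so the single block has size am = 1 → block sizes [1]
  λ = 3: one block (gm = 1), so the single block has size am = 3 → block sizes [3]

Assembling the blocks gives a Jordan form
J =
  [-1, 0, 0, 0]
  [ 0, 3, 1, 0]
  [ 0, 0, 3, 1]
  [ 0, 0, 0, 3]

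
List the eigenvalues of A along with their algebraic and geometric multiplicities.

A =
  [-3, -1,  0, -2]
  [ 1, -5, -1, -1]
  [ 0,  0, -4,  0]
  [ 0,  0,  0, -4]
λ = -4: alg = 4, geom = 2

Step 1 — factor the characteristic polynomial to read off the algebraic multiplicities:
  χ_A(x) = (x + 4)^4

Step 2 — compute geometric multiplicities via the rank-nullity identity g(λ) = n − rank(A − λI):
  rank(A − (-4)·I) = 2, so dim ker(A − (-4)·I) = n − 2 = 2

Summary:
  λ = -4: algebraic multiplicity = 4, geometric multiplicity = 2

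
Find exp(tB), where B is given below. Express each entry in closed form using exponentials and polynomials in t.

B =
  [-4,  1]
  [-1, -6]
e^{tB} =
  [t*exp(-5*t) + exp(-5*t), t*exp(-5*t)]
  [-t*exp(-5*t), -t*exp(-5*t) + exp(-5*t)]

Strategy: write B = P · J · P⁻¹ where J is a Jordan canonical form, so e^{tB} = P · e^{tJ} · P⁻¹, and e^{tJ} can be computed block-by-block.

B has Jordan form
J =
  [-5,  1]
  [ 0, -5]
(up to reordering of blocks).

Per-block formulas:
  For a 2×2 Jordan block J_2(-5): exp(t · J_2(-5)) = e^(-5t)·(I + t·N), where N is the 2×2 nilpotent shift.

After assembling e^{tJ} and conjugating by P, we get:

e^{tB} =
  [t*exp(-5*t) + exp(-5*t), t*exp(-5*t)]
  [-t*exp(-5*t), -t*exp(-5*t) + exp(-5*t)]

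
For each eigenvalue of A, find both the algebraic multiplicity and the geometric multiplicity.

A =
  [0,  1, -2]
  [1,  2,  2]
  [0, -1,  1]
λ = 1: alg = 3, geom = 1

Step 1 — factor the characteristic polynomial to read off the algebraic multiplicities:
  χ_A(x) = (x - 1)^3

Step 2 — compute geometric multiplicities via the rank-nullity identity g(λ) = n − rank(A − λI):
  rank(A − (1)·I) = 2, so dim ker(A − (1)·I) = n − 2 = 1

Summary:
  λ = 1: algebraic multiplicity = 3, geometric multiplicity = 1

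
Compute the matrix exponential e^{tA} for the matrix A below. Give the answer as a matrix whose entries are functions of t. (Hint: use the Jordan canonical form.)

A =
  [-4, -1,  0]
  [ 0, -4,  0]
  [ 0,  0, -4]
e^{tA} =
  [exp(-4*t), -t*exp(-4*t), 0]
  [0, exp(-4*t), 0]
  [0, 0, exp(-4*t)]

Strategy: write A = P · J · P⁻¹ where J is a Jordan canonical form, so e^{tA} = P · e^{tJ} · P⁻¹, and e^{tJ} can be computed block-by-block.

A has Jordan form
J =
  [-4,  1,  0]
  [ 0, -4,  0]
  [ 0,  0, -4]
(up to reordering of blocks).

Per-block formulas:
  For a 1×1 block at λ = -4: exp(t · [-4]) = [e^(-4t)].
  For a 2×2 Jordan block J_2(-4): exp(t · J_2(-4)) = e^(-4t)·(I + t·N), where N is the 2×2 nilpotent shift.

After assembling e^{tJ} and conjugating by P, we get:

e^{tA} =
  [exp(-4*t), -t*exp(-4*t), 0]
  [0, exp(-4*t), 0]
  [0, 0, exp(-4*t)]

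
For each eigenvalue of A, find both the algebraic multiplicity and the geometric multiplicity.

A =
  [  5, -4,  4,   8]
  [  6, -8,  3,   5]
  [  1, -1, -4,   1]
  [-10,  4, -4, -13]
λ = -5: alg = 4, geom = 2

Step 1 — factor the characteristic polynomial to read off the algebraic multiplicities:
  χ_A(x) = (x + 5)^4

Step 2 — compute geometric multiplicities via the rank-nullity identity g(λ) = n − rank(A − λI):
  rank(A − (-5)·I) = 2, so dim ker(A − (-5)·I) = n − 2 = 2

Summary:
  λ = -5: algebraic multiplicity = 4, geometric multiplicity = 2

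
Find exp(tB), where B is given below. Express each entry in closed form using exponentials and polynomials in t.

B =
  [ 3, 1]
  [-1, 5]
e^{tB} =
  [-t*exp(4*t) + exp(4*t), t*exp(4*t)]
  [-t*exp(4*t), t*exp(4*t) + exp(4*t)]

Strategy: write B = P · J · P⁻¹ where J is a Jordan canonical form, so e^{tB} = P · e^{tJ} · P⁻¹, and e^{tJ} can be computed block-by-block.

B has Jordan form
J =
  [4, 1]
  [0, 4]
(up to reordering of blocks).

Per-block formulas:
  For a 2×2 Jordan block J_2(4): exp(t · J_2(4)) = e^(4t)·(I + t·N), where N is the 2×2 nilpotent shift.

After assembling e^{tJ} and conjugating by P, we get:

e^{tB} =
  [-t*exp(4*t) + exp(4*t), t*exp(4*t)]
  [-t*exp(4*t), t*exp(4*t) + exp(4*t)]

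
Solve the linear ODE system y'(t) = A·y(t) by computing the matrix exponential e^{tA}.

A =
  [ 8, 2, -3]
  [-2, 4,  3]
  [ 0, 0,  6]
e^{tA} =
  [2*t*exp(6*t) + exp(6*t), 2*t*exp(6*t), -3*t*exp(6*t)]
  [-2*t*exp(6*t), -2*t*exp(6*t) + exp(6*t), 3*t*exp(6*t)]
  [0, 0, exp(6*t)]

Strategy: write A = P · J · P⁻¹ where J is a Jordan canonical form, so e^{tA} = P · e^{tJ} · P⁻¹, and e^{tJ} can be computed block-by-block.

A has Jordan form
J =
  [6, 1, 0]
  [0, 6, 0]
  [0, 0, 6]
(up to reordering of blocks).

Per-block formulas:
  For a 1×1 block at λ = 6: exp(t · [6]) = [e^(6t)].
  For a 2×2 Jordan block J_2(6): exp(t · J_2(6)) = e^(6t)·(I + t·N), where N is the 2×2 nilpotent shift.

After assembling e^{tJ} and conjugating by P, we get:

e^{tA} =
  [2*t*exp(6*t) + exp(6*t), 2*t*exp(6*t), -3*t*exp(6*t)]
  [-2*t*exp(6*t), -2*t*exp(6*t) + exp(6*t), 3*t*exp(6*t)]
  [0, 0, exp(6*t)]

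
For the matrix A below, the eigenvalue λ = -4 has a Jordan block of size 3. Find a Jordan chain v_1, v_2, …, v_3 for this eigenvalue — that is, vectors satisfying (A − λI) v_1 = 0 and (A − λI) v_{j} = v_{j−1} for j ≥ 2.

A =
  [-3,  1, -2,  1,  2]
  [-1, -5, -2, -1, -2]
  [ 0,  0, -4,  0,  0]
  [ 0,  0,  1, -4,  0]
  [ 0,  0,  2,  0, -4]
A Jordan chain for λ = -4 of length 3:
v_1 = (1, -1, 0, 0, 0)ᵀ
v_2 = (-2, -2, 0, 1, 2)ᵀ
v_3 = (0, 0, 1, 0, 0)ᵀ

Let N = A − (-4)·I. We want v_3 with N^3 v_3 = 0 but N^2 v_3 ≠ 0; then v_{j-1} := N · v_j for j = 3, …, 2.

Pick v_3 = (0, 0, 1, 0, 0)ᵀ.
Then v_2 = N · v_3 = (-2, -2, 0, 1, 2)ᵀ.
Then v_1 = N · v_2 = (1, -1, 0, 0, 0)ᵀ.

Sanity check: (A − (-4)·I) v_1 = (0, 0, 0, 0, 0)ᵀ = 0. ✓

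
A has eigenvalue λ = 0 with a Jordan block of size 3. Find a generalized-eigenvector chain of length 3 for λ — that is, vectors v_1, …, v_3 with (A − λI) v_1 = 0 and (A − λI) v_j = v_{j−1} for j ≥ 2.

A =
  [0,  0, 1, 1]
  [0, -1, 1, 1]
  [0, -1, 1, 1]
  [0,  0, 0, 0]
A Jordan chain for λ = 0 of length 3:
v_1 = (-1, 0, 0, 0)ᵀ
v_2 = (0, -1, -1, 0)ᵀ
v_3 = (0, 1, 0, 0)ᵀ

Let N = A − (0)·I. We want v_3 with N^3 v_3 = 0 but N^2 v_3 ≠ 0; then v_{j-1} := N · v_j for j = 3, …, 2.

Pick v_3 = (0, 1, 0, 0)ᵀ.
Then v_2 = N · v_3 = (0, -1, -1, 0)ᵀ.
Then v_1 = N · v_2 = (-1, 0, 0, 0)ᵀ.

Sanity check: (A − (0)·I) v_1 = (0, 0, 0, 0)ᵀ = 0. ✓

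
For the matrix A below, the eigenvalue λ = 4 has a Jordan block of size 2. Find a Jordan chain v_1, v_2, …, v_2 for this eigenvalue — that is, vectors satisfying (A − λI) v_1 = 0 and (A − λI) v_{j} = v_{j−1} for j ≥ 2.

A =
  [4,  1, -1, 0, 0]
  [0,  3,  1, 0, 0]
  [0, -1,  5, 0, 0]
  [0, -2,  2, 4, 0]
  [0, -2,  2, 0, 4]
A Jordan chain for λ = 4 of length 2:
v_1 = (1, -1, -1, -2, -2)ᵀ
v_2 = (0, 1, 0, 0, 0)ᵀ

Let N = A − (4)·I. We want v_2 with N^2 v_2 = 0 but N^1 v_2 ≠ 0; then v_{j-1} := N · v_j for j = 2, …, 2.

Pick v_2 = (0, 1, 0, 0, 0)ᵀ.
Then v_1 = N · v_2 = (1, -1, -1, -2, -2)ᵀ.

Sanity check: (A − (4)·I) v_1 = (0, 0, 0, 0, 0)ᵀ = 0. ✓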